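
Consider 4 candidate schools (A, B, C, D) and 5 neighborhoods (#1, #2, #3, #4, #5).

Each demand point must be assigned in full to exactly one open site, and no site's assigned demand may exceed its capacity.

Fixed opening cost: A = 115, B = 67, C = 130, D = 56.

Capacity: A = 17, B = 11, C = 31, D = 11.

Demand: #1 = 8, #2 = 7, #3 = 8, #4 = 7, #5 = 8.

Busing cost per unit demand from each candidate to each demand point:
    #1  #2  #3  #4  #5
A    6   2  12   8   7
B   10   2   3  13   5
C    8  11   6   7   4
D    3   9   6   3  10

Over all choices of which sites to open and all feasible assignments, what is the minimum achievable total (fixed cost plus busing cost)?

404

Open {B, C}; cheapest assignment that respects the capacities:
  B (cap 11, load 7): #2 — cost 7×2 = 14
  C (cap 31, load 31): #1, #3, #4, #5 — cost 8×8 + 8×6 + 7×7 + 8×4 = 193
  Shipping 207, fixed 197 → total 404.
  Any other capacity-feasible assignment to {B, C} ships for at least 207.
Compare {C, D}: its best feasible assignment gives total 416.
Compare {B, C, D}: its best feasible assignment gives total 420.
Every other set of open sites that can feasibly serve all demand totals ≥ 416 even under its best assignment. Minimum: 404.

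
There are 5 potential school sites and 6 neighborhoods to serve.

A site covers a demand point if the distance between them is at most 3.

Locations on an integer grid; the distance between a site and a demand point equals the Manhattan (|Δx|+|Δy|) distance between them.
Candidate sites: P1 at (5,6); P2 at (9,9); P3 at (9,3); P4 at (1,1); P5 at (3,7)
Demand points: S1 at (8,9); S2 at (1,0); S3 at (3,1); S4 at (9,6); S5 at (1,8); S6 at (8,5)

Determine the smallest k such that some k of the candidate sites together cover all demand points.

Coverage sets (demand points within 3 of each site):
  P1: {}
  P2: {S1, S4}
  P3: {S4, S6}
  P4: {S2, S3}
  P5: {S5}
No 3 sites suffice: every size-3 union leaves at least one demand point uncovered.
But {P2, P3, P4, P5} covers everything, so the minimum is 4.

4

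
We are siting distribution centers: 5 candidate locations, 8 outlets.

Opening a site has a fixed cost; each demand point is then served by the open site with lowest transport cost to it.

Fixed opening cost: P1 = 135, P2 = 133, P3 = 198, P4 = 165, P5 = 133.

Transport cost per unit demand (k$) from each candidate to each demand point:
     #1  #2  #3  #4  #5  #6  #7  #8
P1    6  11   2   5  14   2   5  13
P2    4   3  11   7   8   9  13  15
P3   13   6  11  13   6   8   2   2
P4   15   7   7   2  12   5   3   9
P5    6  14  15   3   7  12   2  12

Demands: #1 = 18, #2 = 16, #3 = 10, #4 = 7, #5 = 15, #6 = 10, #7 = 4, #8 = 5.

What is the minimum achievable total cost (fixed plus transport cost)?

Open {P1, P2}: assign each demand point to its cheapest open site.
  #1→P2 18×4=72, #2→P2 16×3=48, #3→P1 10×2=20, #4→P1 7×5=35, #5→P2 15×8=120, #6→P1 10×2=20, #7→P1 4×5=20, #8→P1 5×13=65
  transport cost 400, fixed 268 → total 668.
Compare {P1, P3}: transport cost 387 + fixed 333 = 720.
Compare {P2, P4}: transport cost 431 + fixed 298 = 729.
Compare {P2}: transport cost 616 + fixed 133 = 749.
All other subsets cost ≥ 720. Minimum total cost: 668.

668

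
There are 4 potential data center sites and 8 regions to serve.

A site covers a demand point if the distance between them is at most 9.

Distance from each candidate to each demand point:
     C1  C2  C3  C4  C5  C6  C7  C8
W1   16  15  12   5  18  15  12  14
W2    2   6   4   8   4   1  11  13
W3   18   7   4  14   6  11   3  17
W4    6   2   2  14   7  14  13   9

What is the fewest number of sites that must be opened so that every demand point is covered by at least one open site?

Coverage sets (demand points within 9 of each site):
  W1: {C4}
  W2: {C1, C2, C3, C4, C5, C6}
  W3: {C2, C3, C5, C7}
  W4: {C1, C2, C3, C5, C8}
No 2 sites suffice: every size-2 union leaves at least one demand point uncovered.
But {W2, W3, W4} covers everything, so the minimum is 3.

3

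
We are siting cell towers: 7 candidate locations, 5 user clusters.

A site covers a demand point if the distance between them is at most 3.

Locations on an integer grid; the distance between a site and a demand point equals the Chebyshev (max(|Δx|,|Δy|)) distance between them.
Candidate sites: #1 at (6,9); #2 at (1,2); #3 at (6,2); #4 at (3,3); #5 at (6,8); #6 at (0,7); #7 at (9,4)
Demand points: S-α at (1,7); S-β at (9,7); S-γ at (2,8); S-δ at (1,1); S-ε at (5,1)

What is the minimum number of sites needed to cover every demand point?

Coverage sets (demand points within 3 of each site):
  #1: {S-β}
  #2: {S-δ}
  #3: {S-ε}
  #4: {S-δ, S-ε}
  #5: {S-β}
  #6: {S-α, S-γ}
  #7: {S-β}
No 2 sites suffice: every size-2 union leaves at least one demand point uncovered.
But {#1, #4, #6} covers everything, so the minimum is 3.

3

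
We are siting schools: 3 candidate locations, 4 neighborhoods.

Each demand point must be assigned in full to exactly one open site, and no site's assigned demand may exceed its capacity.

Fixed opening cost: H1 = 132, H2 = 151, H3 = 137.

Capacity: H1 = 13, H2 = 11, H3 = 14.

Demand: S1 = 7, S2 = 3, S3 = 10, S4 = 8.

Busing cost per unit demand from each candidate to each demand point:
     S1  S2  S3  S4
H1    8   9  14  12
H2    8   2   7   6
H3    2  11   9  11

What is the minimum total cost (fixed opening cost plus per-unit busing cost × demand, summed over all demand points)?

620

Open {H1, H2, H3}; cheapest assignment that respects the capacities:
  H1 (cap 13, load 7): S1 — cost 7×8 = 56
  H2 (cap 11, load 11): S2, S4 — cost 3×2 + 8×6 = 54
  H3 (cap 14, load 10): S3 — cost 10×9 = 90
  Shipping 200, fixed 420 → total 620.
  Any other capacity-feasible assignment to {H1, H2, H3} ships for at least 200.
Total demand is 28 and no other set of sites has combined capacity ≥ 28, so {H1, H2, H3} is the only feasible choice of open sites. Minimum: 620.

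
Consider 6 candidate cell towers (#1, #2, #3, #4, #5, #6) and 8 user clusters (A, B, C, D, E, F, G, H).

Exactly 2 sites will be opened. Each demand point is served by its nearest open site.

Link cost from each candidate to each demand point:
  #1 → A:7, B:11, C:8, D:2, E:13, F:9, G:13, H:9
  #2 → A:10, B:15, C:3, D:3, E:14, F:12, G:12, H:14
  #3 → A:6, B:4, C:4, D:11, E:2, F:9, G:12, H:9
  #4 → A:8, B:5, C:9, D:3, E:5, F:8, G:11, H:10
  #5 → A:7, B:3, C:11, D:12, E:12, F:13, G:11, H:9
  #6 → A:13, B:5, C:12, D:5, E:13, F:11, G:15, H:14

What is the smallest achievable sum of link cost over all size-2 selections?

Open {#3, #4}.
  A→#3 6, B→#3 4, C→#3 4, D→#4 3, E→#3 2, F→#4 8, G→#4 11, H→#3 9  ⇒ total 47.
Compare {#1, #3}: total 48.
Compare {#2, #3}: total 48.
No size-2 selection does better; minimum is 47.

47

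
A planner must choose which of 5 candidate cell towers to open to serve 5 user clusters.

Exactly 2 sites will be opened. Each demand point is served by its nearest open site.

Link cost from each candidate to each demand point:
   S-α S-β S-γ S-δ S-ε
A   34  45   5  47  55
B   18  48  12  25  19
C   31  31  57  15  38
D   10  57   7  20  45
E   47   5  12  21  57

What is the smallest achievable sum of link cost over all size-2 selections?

75

Open {B, E}.
  S-α→B 18, S-β→E 5, S-γ→B 12, S-δ→E 21, S-ε→B 19  ⇒ total 75.
Compare {D, E}: total 87.
Compare {B, C}: total 95.
No size-2 selection does better; minimum is 75.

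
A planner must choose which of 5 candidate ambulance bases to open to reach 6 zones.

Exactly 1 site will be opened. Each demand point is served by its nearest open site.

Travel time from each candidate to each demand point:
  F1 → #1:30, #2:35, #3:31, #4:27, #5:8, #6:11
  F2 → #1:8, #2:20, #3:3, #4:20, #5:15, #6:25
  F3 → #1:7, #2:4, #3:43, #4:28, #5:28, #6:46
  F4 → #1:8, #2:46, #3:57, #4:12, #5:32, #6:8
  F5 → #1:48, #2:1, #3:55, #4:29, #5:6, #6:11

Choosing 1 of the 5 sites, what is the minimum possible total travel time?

Open {F2}.
  #1→F2 8, #2→F2 20, #3→F2 3, #4→F2 20, #5→F2 15, #6→F2 25  ⇒ total 91.
Compare {F1}: total 142.
Compare {F5}: total 150.
No size-1 selection does better; minimum is 91.

91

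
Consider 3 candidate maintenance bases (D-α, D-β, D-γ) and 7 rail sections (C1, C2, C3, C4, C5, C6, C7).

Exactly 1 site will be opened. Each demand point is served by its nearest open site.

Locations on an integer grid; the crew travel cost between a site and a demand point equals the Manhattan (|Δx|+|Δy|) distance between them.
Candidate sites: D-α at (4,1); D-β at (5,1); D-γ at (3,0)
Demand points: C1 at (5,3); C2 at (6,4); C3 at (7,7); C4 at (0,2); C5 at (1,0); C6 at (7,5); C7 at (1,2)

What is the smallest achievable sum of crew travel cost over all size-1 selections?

36

Open {D-β}.
  C1→D-β 2, C2→D-β 4, C3→D-β 8, C4→D-β 6, C5→D-β 5, C6→D-β 6, C7→D-β 5  ⇒ total 36.
Compare {D-α}: total 37.
Compare {D-γ}: total 43.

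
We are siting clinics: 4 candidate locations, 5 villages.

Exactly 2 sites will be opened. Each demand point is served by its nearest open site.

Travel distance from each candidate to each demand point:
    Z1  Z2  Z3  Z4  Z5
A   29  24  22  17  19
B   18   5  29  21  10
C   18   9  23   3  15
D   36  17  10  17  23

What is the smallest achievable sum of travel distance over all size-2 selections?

Open {C, D}.
  Z1→C 18, Z2→C 9, Z3→D 10, Z4→C 3, Z5→C 15  ⇒ total 55.
Compare {B, C}: total 59.
Compare {B, D}: total 60.
No size-2 selection does better; minimum is 55.

55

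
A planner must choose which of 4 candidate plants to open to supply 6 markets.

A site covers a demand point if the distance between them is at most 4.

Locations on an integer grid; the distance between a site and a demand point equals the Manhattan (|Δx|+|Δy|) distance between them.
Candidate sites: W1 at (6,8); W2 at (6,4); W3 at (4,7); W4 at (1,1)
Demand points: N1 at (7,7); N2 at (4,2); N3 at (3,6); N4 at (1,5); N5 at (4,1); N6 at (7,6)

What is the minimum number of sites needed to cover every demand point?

2

Coverage sets (demand points within 4 of each site):
  W1: {N1, N6}
  W2: {N1, N2, N6}
  W3: {N1, N3, N6}
  W4: {N2, N4, N5}
No single site covers all 6 demand points.
But {W3, W4} covers everything, so the minimum is 2.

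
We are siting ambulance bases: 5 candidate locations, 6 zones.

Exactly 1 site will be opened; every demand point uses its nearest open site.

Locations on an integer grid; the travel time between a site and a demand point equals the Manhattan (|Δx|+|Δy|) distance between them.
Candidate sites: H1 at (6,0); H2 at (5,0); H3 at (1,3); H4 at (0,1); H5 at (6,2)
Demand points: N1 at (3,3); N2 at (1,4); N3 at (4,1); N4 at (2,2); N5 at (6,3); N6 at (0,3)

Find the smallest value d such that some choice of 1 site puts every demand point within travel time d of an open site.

Open {H3}.
  Farthest demand point is N3 at travel time 5 (to H3); all others are ≤ 5.
With {H5} the worst case is 7.
With {H2} the worst case is 8.
No size-1 selection achieves below 5.

5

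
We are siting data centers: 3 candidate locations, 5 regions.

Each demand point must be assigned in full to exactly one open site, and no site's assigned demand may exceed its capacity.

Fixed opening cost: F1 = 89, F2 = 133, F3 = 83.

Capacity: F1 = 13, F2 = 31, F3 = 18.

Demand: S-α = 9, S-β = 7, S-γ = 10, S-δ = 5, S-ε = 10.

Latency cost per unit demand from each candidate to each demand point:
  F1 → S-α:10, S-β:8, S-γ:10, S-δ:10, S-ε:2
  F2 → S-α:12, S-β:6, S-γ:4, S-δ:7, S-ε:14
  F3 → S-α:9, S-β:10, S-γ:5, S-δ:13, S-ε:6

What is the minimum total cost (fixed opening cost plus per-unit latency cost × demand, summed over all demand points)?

467

Open {F1, F2}; cheapest assignment that respects the capacities:
  F1 (cap 13, load 10): S-ε — cost 10×2 = 20
  F2 (cap 31, load 31): S-α, S-β, S-γ, S-δ — cost 9×12 + 7×6 + 10×4 + 5×7 = 225
  Shipping 245, fixed 222 → total 467.
  Any other capacity-feasible assignment to {F1, F2} ships for at least 245.
Compare {F2, F3}: its best feasible assignment gives total 501.
Compare {F1, F2, F3}: its best feasible assignment gives total 523.
Every other set of open sites that can feasibly serve all demand totals ≥ 501 even under its best assignment. Minimum: 467.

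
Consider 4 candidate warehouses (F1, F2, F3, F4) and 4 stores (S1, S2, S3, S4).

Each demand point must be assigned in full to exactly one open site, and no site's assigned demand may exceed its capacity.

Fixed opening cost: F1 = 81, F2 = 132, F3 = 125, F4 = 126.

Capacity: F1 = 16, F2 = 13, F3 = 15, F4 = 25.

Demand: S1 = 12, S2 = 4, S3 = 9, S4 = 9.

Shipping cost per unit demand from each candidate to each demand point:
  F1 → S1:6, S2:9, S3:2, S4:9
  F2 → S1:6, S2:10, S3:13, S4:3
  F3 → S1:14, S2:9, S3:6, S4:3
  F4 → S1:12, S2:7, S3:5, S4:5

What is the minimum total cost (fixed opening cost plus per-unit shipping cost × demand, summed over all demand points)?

397

Open {F1, F4}; cheapest assignment that respects the capacities:
  F1 (cap 16, load 12): S1 — cost 12×6 = 72
  F4 (cap 25, load 22): S2, S3, S4 — cost 4×7 + 9×5 + 9×5 = 118
  Shipping 190, fixed 207 → total 397.
  Any other capacity-feasible assignment to {F1, F4} ships for at least 190.
Compare {F2, F4}: its best feasible assignment gives total 448.
Compare {F1, F2, F3}: its best feasible assignment gives total 491.
Every other set of open sites that can feasibly serve all demand totals ≥ 448 even under its best assignment. Minimum: 397.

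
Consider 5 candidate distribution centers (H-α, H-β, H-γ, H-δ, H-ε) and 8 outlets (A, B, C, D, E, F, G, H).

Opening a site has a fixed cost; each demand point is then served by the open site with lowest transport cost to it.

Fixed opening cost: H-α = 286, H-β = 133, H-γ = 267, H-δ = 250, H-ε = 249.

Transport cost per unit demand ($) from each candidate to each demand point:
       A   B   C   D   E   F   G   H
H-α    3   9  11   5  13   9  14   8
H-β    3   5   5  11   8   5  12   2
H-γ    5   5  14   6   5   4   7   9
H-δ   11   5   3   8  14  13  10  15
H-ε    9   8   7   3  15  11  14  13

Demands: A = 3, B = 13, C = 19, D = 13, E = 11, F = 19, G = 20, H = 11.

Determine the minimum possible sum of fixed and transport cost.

890

Open {H-β}: assign each demand point to its cheapest open site.
  A→H-β 3×3=9, B→H-β 13×5=65, C→H-β 19×5=95, D→H-β 13×11=143, E→H-β 11×8=88, F→H-β 19×5=95, G→H-β 20×12=240, H→H-β 11×2=22
  transport cost 757, fixed 133 → total 890.
Compare {H-β, H-γ}: transport cost 540 + fixed 400 = 940.
Compare {H-β, H-δ}: transport cost 640 + fixed 383 = 1023.
Compare {H-β, H-ε}: transport cost 653 + fixed 382 = 1035.
All other subsets cost ≥ 940. Minimum total cost: 890.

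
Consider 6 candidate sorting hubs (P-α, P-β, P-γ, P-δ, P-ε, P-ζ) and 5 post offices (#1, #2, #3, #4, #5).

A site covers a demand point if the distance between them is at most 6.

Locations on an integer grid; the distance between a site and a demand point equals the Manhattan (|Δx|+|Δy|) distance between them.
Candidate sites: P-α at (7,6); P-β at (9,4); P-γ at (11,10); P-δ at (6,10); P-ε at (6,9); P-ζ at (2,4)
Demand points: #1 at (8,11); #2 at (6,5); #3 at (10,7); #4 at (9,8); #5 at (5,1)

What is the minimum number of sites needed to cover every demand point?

Coverage sets (demand points within 6 of each site):
  P-α: {#1, #2, #3, #4}
  P-β: {#2, #3, #4}
  P-γ: {#1, #3, #4}
  P-δ: {#1, #2, #4}
  P-ε: {#1, #2, #3, #4}
  P-ζ: {#2, #5}
No single site covers all 5 demand points.
But {P-α, P-ζ} covers everything, so the minimum is 2.

2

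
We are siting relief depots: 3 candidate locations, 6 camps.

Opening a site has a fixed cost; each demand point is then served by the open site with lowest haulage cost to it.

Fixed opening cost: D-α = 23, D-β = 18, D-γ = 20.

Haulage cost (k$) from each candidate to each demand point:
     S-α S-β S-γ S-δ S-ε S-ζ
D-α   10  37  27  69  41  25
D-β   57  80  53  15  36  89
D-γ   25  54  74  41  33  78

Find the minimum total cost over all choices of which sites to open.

Open {D-α, D-β}: assign each demand point to its cheapest open site.
  S-α→D-α 10, S-β→D-α 37, S-γ→D-α 27, S-δ→D-β 15, S-ε→D-β 36, S-ζ→D-α 25
  haulage cost 150, fixed 41 → total 191.
Compare {D-α, D-β, D-γ}: haulage cost 147 + fixed 61 = 208.
Compare {D-α, D-γ}: haulage cost 173 + fixed 43 = 216.
Compare {D-α}: haulage cost 209 + fixed 23 = 232.
All other subsets cost ≥ 208. Minimum total cost: 191.

191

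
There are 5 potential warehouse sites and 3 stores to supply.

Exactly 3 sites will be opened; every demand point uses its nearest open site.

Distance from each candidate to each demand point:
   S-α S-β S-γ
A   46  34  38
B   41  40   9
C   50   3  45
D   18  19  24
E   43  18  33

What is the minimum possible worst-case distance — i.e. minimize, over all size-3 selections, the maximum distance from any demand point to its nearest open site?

Open {B, C, D}.
  Farthest demand point is S-α at distance 18 (to D); all others are ≤ 18.
With {B, D, E} the worst case is 18.
With {A, B, D} the worst case is 19.
No size-3 selection achieves below 18.

18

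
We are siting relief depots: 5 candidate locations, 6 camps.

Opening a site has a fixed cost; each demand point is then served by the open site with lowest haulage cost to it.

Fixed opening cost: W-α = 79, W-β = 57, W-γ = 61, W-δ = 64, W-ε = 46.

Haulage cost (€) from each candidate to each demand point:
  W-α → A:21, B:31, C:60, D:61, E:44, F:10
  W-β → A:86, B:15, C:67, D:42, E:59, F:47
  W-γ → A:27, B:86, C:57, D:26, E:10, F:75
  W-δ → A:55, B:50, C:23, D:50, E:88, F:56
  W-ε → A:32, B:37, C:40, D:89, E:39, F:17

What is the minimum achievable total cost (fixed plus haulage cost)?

264

Open {W-γ, W-ε}: assign each demand point to its cheapest open site.
  A→W-γ 27, B→W-ε 37, C→W-ε 40, D→W-γ 26, E→W-γ 10, F→W-ε 17
  haulage cost 157, fixed 107 → total 264.
Compare {W-β, W-ε}: haulage cost 185 + fixed 103 = 288.
Compare {W-α, W-γ}: haulage cost 155 + fixed 140 = 295.
Compare {W-β, W-γ, W-ε}: haulage cost 135 + fixed 164 = 299.
All other subsets cost ≥ 288. Minimum total cost: 264.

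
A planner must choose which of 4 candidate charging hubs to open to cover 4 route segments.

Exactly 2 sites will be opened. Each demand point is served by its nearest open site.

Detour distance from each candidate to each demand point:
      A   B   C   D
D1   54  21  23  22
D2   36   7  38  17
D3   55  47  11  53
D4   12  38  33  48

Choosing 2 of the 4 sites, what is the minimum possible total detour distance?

Open {D2, D4}.
  A→D4 12, B→D2 7, C→D4 33, D→D2 17  ⇒ total 69.
Compare {D2, D3}: total 71.
Compare {D1, D4}: total 78.
No size-2 selection does better; minimum is 69.

69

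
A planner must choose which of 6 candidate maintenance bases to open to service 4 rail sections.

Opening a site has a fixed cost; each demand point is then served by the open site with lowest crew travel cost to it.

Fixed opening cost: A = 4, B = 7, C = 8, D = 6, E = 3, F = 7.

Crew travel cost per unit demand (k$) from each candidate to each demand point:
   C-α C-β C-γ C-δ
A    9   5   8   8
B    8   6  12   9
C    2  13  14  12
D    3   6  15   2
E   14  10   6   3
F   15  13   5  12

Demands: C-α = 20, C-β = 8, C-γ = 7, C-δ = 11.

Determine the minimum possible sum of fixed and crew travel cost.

162

Open {A, C, D, F}: assign each demand point to its cheapest open site.
  C-α→C 20×2=40, C-β→A 8×5=40, C-γ→F 7×5=35, C-δ→D 11×2=22
  crew travel cost 137, fixed 25 → total 162.
Compare {A, C, D, E}: crew travel cost 144 + fixed 21 = 165.
Compare {A, C, D, E, F}: crew travel cost 137 + fixed 28 = 165.
Compare {C, D, F}: crew travel cost 145 + fixed 21 = 166.
All other subsets cost ≥ 165. Minimum total cost: 162.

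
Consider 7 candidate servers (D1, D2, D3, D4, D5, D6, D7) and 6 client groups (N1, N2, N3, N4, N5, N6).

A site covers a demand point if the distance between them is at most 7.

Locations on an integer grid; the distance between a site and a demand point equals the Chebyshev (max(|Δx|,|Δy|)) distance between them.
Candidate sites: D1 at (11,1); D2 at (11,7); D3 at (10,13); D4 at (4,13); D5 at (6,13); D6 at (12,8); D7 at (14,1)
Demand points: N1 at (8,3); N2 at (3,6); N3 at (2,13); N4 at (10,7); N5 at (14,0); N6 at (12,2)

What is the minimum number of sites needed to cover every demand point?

2

Coverage sets (demand points within 7 of each site):
  D1: {N1, N4, N5, N6}
  D2: {N1, N4, N5, N6}
  D3: {N2, N4}
  D4: {N2, N3, N4}
  D5: {N2, N3, N4}
  D6: {N1, N4, N6}
  D7: {N1, N4, N5, N6}
No single site covers all 6 demand points.
But {D1, D4} covers everything, so the minimum is 2.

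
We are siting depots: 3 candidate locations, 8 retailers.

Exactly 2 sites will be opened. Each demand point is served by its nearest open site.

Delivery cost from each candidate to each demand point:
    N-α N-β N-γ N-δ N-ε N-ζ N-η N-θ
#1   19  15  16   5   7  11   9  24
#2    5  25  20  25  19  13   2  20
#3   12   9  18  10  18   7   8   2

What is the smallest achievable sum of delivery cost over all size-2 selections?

Open {#1, #3}.
  N-α→#3 12, N-β→#3 9, N-γ→#1 16, N-δ→#1 5, N-ε→#1 7, N-ζ→#3 7, N-η→#3 8, N-θ→#3 2  ⇒ total 66.
Compare {#2, #3}: total 71.
Compare {#1, #2}: total 81.

66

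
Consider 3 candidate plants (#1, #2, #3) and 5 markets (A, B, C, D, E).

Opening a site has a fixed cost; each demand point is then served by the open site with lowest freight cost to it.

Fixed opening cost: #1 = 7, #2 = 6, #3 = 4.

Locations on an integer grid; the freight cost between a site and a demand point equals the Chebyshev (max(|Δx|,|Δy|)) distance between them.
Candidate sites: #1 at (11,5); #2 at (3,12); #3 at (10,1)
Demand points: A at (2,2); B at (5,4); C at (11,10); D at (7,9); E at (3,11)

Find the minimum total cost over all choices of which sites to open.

36

Open {#2, #3}: assign each demand point to its cheapest open site.
  A→#3 8, B→#3 5, C→#2 8, D→#2 4, E→#2 1
  freight cost 26, fixed 10 → total 36.
Compare {#2}: freight cost 31 + fixed 6 = 37.
Compare {#1, #2}: freight cost 25 + fixed 13 = 38.
Compare {#1}: freight cost 32 + fixed 7 = 39.
All other subsets cost ≥ 37. Minimum total cost: 36.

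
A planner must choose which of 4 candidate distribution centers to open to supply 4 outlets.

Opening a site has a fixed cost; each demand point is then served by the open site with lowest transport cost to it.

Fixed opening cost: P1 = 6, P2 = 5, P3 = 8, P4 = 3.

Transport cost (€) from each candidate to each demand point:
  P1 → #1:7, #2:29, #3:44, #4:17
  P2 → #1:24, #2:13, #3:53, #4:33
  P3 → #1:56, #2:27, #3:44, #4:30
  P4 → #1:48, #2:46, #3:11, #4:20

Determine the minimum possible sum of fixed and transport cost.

Open {P1, P2, P4}: assign each demand point to its cheapest open site.
  #1→P1 7, #2→P2 13, #3→P4 11, #4→P1 17
  transport cost 48, fixed 14 → total 62.
Compare {P1, P2, P3, P4}: transport cost 48 + fixed 22 = 70.
Compare {P1, P4}: transport cost 64 + fixed 9 = 73.
Compare {P2, P4}: transport cost 68 + fixed 8 = 76.
All other subsets cost ≥ 70. Minimum total cost: 62.

62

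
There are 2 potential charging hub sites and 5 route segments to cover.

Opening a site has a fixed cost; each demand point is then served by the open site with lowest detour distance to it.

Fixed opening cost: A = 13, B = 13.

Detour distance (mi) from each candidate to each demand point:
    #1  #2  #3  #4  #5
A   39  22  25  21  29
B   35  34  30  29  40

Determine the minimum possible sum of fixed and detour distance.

149

Open {A}: assign each demand point to its cheapest open site.
  #1→A 39, #2→A 22, #3→A 25, #4→A 21, #5→A 29
  detour distance 136, fixed 13 → total 149.
Compare {A, B}: detour distance 132 + fixed 26 = 158.
Compare {B}: detour distance 168 + fixed 13 = 181.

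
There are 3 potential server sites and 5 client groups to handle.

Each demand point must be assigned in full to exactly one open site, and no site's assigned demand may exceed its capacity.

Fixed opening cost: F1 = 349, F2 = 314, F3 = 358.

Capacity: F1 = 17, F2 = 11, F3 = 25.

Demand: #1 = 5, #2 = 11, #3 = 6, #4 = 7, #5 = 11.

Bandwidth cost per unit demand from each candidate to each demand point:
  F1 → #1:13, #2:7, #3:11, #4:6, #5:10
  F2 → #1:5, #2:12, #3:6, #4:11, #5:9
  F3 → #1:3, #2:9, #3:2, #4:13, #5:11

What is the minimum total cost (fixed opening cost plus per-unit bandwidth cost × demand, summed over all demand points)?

Open {F1, F3}; cheapest assignment that respects the capacities:
  F1 (cap 17, load 16): #1, #2 — cost 5×13 + 11×7 = 142
  F3 (cap 25, load 24): #3, #4, #5 — cost 6×2 + 7×13 + 11×11 = 224
  Shipping 366, fixed 707 → total 1073.
  Any other capacity-feasible assignment to {F1, F3} ships for at least 366.
Compare {F1, F2, F3}: its best feasible assignment gives total 1288.
Every other set of open sites that can feasibly serve all demand totals ≥ 1288 even under its best assignment. Minimum: 1073.

1073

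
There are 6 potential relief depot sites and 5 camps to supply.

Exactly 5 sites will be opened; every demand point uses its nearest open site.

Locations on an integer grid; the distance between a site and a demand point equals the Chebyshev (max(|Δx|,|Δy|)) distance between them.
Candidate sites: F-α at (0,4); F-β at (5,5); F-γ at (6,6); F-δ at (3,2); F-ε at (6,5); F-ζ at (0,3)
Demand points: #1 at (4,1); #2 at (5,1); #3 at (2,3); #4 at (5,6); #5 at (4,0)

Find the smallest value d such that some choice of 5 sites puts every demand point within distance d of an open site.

2

Open {F-α, F-β, F-γ, F-δ, F-ε}.
  Farthest demand point is #2 at distance 2 (to F-δ); all others are ≤ 2.
With {F-α, F-β, F-γ, F-δ, F-ζ} the worst case is 2.
With {F-α, F-β, F-δ, F-ε, F-ζ} the worst case is 2.
No size-5 selection achieves below 2.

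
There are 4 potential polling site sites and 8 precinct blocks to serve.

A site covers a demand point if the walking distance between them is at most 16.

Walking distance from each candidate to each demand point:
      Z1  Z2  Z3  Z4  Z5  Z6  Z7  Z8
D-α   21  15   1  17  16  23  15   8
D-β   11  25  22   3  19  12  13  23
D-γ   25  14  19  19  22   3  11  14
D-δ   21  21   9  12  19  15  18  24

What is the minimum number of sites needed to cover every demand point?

2

Coverage sets (demand points within 16 of each site):
  D-α: {Z2, Z3, Z5, Z7, Z8}
  D-β: {Z1, Z4, Z6, Z7}
  D-γ: {Z2, Z6, Z7, Z8}
  D-δ: {Z3, Z4, Z6}
No single site covers all 8 demand points.
But {D-α, D-β} covers everything, so the minimum is 2.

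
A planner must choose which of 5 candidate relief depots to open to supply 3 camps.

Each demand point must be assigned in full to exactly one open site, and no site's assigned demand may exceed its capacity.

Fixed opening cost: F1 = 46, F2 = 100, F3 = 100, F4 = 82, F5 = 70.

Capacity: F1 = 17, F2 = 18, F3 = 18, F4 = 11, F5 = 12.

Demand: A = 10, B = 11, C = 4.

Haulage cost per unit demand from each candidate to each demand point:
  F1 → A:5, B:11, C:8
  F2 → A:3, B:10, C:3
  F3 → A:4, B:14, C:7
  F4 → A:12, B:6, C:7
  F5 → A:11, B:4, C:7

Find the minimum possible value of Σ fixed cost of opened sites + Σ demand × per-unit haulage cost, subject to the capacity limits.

Open {F1, F5}; cheapest assignment that respects the capacities:
  F1 (cap 17, load 14): A, C — cost 10×5 + 4×8 = 82
  F5 (cap 12, load 11): B — cost 11×4 = 44
  Shipping 126, fixed 116 → total 242.
  Any other capacity-feasible assignment to {F1, F5} ships for at least 126.
Compare {F2, F5}: its best feasible assignment gives total 256.
Compare {F1, F4}: its best feasible assignment gives total 276.
Every other set of open sites that can feasibly serve all demand totals ≥ 256 even under its best assignment. Minimum: 242.

242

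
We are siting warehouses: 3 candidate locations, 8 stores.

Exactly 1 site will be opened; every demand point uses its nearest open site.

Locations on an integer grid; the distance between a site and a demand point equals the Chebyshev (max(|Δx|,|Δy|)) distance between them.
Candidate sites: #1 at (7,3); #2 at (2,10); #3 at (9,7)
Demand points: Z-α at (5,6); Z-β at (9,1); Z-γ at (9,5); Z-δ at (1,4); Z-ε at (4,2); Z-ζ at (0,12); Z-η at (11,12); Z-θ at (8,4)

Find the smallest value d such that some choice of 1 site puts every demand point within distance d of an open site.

9

Open {#1}.
  Farthest demand point is Z-ζ at distance 9 (to #1); all others are ≤ 9.
With {#2} the worst case is 9.
With {#3} the worst case is 9.
No size-1 selection achieves below 9.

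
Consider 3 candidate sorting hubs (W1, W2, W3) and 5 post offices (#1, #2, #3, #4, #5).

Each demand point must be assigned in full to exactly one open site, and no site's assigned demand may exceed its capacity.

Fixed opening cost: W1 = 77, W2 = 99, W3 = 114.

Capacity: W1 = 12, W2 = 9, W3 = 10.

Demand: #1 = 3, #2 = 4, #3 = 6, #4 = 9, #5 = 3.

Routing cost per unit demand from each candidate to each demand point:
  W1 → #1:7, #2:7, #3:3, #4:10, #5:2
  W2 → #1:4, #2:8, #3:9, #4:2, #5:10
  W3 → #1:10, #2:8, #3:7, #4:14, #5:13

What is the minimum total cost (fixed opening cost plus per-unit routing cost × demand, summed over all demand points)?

385

Open {W1, W2, W3}; cheapest assignment that respects the capacities:
  W1 (cap 12, load 12): #1, #3, #5 — cost 3×7 + 6×3 + 3×2 = 45
  W2 (cap 9, load 9): #4 — cost 9×2 = 18
  W3 (cap 10, load 4): #2 — cost 4×8 = 32
  Shipping 95, fixed 290 → total 385.
  Any other capacity-feasible assignment to {W1, W2, W3} ships for at least 95.
Total demand is 25 and no other set of sites has combined capacity ≥ 25, so {W1, W2, W3} is the only feasible choice of open sites. Minimum: 385.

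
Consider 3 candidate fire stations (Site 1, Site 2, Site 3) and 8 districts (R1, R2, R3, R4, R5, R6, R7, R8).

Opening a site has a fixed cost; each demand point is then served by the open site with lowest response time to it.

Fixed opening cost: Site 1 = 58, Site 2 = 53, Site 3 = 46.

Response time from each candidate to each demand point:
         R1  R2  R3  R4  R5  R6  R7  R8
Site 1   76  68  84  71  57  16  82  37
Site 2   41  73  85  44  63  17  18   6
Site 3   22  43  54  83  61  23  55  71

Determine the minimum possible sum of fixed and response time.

364

Open {Site 2, Site 3}: assign each demand point to its cheapest open site.
  R1→Site 3 22, R2→Site 3 43, R3→Site 3 54, R4→Site 2 44, R5→Site 3 61, R6→Site 2 17, R7→Site 2 18, R8→Site 2 6
  response time 265, fixed 99 → total 364.
Compare {Site 2}: response time 347 + fixed 53 = 400.
Compare {Site 1, Site 2, Site 3}: response time 260 + fixed 157 = 417.
Compare {Site 1, Site 2}: response time 334 + fixed 111 = 445.
All other subsets cost ≥ 400. Minimum total cost: 364.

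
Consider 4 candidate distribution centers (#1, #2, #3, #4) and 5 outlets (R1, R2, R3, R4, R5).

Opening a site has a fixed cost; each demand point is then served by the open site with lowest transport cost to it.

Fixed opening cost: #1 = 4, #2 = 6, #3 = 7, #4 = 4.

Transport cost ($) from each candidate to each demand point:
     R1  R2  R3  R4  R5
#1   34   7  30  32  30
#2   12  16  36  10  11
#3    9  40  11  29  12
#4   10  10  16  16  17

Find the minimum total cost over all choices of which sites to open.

65

Open {#1, #2, #3}: assign each demand point to its cheapest open site.
  R1→#3 9, R2→#1 7, R3→#3 11, R4→#2 10, R5→#2 11
  transport cost 48, fixed 17 → total 65.
Compare {#2, #4}: transport cost 57 + fixed 10 = 67.
Compare {#1, #2, #4}: transport cost 54 + fixed 14 = 68.
Compare {#2, #3, #4}: transport cost 51 + fixed 17 = 68.
All other subsets cost ≥ 67. Minimum total cost: 65.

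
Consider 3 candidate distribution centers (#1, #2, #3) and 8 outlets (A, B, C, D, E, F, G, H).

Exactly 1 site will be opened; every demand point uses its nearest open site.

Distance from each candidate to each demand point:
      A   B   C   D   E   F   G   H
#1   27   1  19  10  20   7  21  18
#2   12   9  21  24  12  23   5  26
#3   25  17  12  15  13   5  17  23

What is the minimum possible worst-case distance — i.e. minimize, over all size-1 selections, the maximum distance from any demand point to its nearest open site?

25

Open {#3}.
  Farthest demand point is A at distance 25 (to #3); all others are ≤ 25.
With {#2} the worst case is 26.
With {#1} the worst case is 27.
No size-1 selection achieves below 25.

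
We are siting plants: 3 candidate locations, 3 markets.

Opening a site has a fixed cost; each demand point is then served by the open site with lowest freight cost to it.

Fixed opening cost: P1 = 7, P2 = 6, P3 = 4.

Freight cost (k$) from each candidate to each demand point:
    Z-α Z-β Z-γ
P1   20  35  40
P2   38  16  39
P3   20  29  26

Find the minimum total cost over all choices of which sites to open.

Open {P2, P3}: assign each demand point to its cheapest open site.
  Z-α→P3 20, Z-β→P2 16, Z-γ→P3 26
  freight cost 62, fixed 10 → total 72.
Compare {P3}: freight cost 75 + fixed 4 = 79.
Compare {P1, P2, P3}: freight cost 62 + fixed 17 = 79.
Compare {P1, P3}: freight cost 75 + fixed 11 = 86.
All other subsets cost ≥ 79. Minimum total cost: 72.

72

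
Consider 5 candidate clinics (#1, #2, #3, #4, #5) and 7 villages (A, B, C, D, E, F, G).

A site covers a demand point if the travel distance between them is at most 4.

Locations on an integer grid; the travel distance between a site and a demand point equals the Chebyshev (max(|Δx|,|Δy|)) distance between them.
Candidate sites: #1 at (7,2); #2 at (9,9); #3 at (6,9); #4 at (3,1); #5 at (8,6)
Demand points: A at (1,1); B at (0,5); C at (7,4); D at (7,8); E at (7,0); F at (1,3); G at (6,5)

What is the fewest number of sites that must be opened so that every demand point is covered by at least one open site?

2

Coverage sets (demand points within 4 of each site):
  #1: {C, E, G}
  #2: {D, G}
  #3: {D, G}
  #4: {A, B, C, E, F, G}
  #5: {C, D, G}
No single site covers all 7 demand points.
But {#2, #4} covers everything, so the minimum is 2.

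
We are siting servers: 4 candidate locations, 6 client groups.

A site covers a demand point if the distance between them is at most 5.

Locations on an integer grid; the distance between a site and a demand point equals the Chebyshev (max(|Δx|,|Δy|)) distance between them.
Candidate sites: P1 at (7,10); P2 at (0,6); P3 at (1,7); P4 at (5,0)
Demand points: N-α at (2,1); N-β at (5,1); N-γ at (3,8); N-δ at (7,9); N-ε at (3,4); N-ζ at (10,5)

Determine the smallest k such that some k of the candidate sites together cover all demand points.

Coverage sets (demand points within 5 of each site):
  P1: {N-γ, N-δ, N-ζ}
  P2: {N-α, N-β, N-γ, N-ε}
  P3: {N-γ, N-ε}
  P4: {N-α, N-β, N-ε, N-ζ}
No single site covers all 6 demand points.
But {P1, P2} covers everything, so the minimum is 2.

2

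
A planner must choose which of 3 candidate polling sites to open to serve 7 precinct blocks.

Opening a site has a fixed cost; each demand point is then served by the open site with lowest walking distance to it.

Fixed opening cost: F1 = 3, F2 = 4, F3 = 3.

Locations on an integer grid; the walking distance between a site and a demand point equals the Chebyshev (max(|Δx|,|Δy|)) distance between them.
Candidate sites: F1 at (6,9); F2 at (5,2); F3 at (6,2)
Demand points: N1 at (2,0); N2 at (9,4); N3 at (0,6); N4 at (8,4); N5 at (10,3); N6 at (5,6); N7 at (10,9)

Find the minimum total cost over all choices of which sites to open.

Open {F1, F3}: assign each demand point to its cheapest open site.
  N1→F3 4, N2→F3 3, N3→F1 6, N4→F3 2, N5→F3 4, N6→F1 3, N7→F1 4
  walking distance 26, fixed 6 → total 32.
Compare {F3}: walking distance 30 + fixed 3 = 33.
Compare {F1, F2}: walking distance 27 + fixed 7 = 34.
Compare {F1, F2, F3}: walking distance 24 + fixed 10 = 34.
All other subsets cost ≥ 33. Minimum total cost: 32.

32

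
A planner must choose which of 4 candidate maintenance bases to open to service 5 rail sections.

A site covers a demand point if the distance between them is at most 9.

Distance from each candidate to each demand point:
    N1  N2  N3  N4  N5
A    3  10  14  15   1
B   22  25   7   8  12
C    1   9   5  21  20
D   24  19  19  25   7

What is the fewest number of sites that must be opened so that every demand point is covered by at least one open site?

Coverage sets (demand points within 9 of each site):
  A: {N1, N5}
  B: {N3, N4}
  C: {N1, N2, N3}
  D: {N5}
No 2 sites suffice: every size-2 union leaves at least one demand point uncovered.
But {A, B, C} covers everything, so the minimum is 3.

3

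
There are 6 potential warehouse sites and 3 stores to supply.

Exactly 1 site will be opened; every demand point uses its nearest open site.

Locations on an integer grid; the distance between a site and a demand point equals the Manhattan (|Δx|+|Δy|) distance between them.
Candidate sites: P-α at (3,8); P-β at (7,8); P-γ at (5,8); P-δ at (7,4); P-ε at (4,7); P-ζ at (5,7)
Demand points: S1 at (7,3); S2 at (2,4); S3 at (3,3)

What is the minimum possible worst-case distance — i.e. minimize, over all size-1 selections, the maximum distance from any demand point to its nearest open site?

5

Open {P-δ}.
  Farthest demand point is S2 at distance 5 (to P-δ); all others are ≤ 5.
With {P-ζ} the worst case is 6.
With {P-γ} the worst case is 7.
No size-1 selection achieves below 5.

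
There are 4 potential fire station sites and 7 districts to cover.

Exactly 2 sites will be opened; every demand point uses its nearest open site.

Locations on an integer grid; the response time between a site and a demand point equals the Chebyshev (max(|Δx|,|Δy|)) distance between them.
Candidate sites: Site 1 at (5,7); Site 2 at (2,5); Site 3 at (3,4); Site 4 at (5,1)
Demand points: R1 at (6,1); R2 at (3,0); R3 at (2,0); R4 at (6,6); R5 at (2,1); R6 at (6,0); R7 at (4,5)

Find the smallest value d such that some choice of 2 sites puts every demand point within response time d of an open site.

3

Open {Site 1, Site 4}.
  Farthest demand point is R3 at response time 3 (to Site 4); all others are ≤ 3.
With {Site 3, Site 4} the worst case is 3.
With {Site 1, Site 3} the worst case is 4.
No size-2 selection achieves below 3.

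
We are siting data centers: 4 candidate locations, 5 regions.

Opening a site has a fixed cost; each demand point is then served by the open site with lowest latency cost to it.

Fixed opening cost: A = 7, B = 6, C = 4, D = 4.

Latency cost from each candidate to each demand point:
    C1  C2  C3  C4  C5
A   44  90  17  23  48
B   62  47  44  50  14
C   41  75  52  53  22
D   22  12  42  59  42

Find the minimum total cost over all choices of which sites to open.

Open {A, B, D}: assign each demand point to its cheapest open site.
  C1→D 22, C2→D 12, C3→A 17, C4→A 23, C5→B 14
  latency cost 88, fixed 17 → total 105.
Compare {A, B, C, D}: latency cost 88 + fixed 21 = 109.
Compare {A, C, D}: latency cost 96 + fixed 15 = 111.
Compare {A, D}: latency cost 116 + fixed 11 = 127.
All other subsets cost ≥ 109. Minimum total cost: 105.

105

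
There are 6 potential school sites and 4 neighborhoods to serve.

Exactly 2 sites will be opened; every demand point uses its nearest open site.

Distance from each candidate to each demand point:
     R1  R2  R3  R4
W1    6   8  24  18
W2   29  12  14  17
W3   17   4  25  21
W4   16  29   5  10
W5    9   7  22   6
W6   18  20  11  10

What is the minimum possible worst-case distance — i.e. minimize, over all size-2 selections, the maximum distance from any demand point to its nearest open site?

Open {W4, W5}.
  Farthest demand point is R1 at distance 9 (to W5); all others are ≤ 9.
With {W1, W4} the worst case is 10.
With {W1, W6} the worst case is 11.
No size-2 selection achieves below 9.

9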